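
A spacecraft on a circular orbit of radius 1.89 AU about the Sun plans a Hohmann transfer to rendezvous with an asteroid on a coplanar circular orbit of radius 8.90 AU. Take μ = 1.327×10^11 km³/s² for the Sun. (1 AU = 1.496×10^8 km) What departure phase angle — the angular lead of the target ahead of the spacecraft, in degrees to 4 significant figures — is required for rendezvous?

In km: r₁ = 1.89 × 1.496×10^8 = 2.82744×10^8 km; r₂ = 8.90 × 1.496×10^8 = 1.33144×10^9 km.
The Hohmann ellipse has a_t = (r₁ + r₂)/2 = 8.07092×10^8 km.
Transfer time t = π√(a_t³/μ) = 1.9774×10^8 s.
The target's mean motion on its circular orbit is ω₂ = √(μ/r₂³) = 7.4981×10^-9 rad/s.
Angle swept by the target during transfer: ω₂·t = 1.4827 rad = 84.95°.
Arrival is 180° from departure on the ellipse, so φ = 180° − 84.95° = 95.05°.

φ = 95.05°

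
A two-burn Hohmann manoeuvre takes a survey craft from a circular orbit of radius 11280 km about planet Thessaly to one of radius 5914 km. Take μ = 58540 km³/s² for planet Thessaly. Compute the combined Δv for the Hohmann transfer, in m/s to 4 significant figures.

Δv = 846.3 m/s

Transfer-ellipse semi-major axis a_t = (r₁ + r₂)/2 = (11280 + 5914)/2 = 8597 km.
At r₁ the circular-orbit speed is v₁ = √(μ/r₁) = 2.2781 km/s.
Transfer-orbit speed at r₁ (vis-viva): v_a = √[μ(2/r₁ − 1/a_t)] = 1.8895 km/s.
First burn Δv₁ = |v_a − v₁| = 0.3886 km/s.
At r₂, v₂ = √(μ/r₂) = 3.1462 km/s.
Transfer-orbit speed at r₂: v_p = √[μ(2/r₂ − 1/a_t)] = 3.6039 km/s.
Second burn Δv₂ = |v₂ − v_p| = 0.4577 km/s.
Total Δv = Δv₁ + Δv₂ = 0.8463 km/s.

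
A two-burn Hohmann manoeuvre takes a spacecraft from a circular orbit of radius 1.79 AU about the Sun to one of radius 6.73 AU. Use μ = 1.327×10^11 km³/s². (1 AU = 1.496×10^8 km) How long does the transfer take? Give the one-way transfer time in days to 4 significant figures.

In km: r₁ = 1.79 × 1.496×10^8 = 2.67784×10^8 km; r₂ = 6.73 × 1.496×10^8 = 1.006808×10^9 km.
The Hohmann ellipse has a_t = (r₁ + r₂)/2 = 6.37296×10^8 km.
By Kepler's third law the transfer-orbit period is T = 2π√(a_t³/μ), so t = T/2 = 1.3875×10^8 s.
Converting: 1.3875×10^8 s ÷ 86400 s/day = 1606 days.

t = 1606 days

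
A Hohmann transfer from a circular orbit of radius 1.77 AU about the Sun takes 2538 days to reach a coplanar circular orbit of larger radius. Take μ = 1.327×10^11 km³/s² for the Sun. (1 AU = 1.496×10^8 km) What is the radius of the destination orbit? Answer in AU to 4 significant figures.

In km: r₁ = 1.77 × 1.496×10^8 = 2.64792×10^8 km.
Transfer time t = 2538 days = 2.192832×10^8 s, and t = π√(a_t³/μ).
So a_t = (μ t²/π²)^(1/3) = (1.327×10^11 × (2.192832×10^8)² / π²)^(1/3) = 8.6469×10^8 km.
Since a_t = (r₁ + r₂)/2, r₂ = 2a_t − r₁ = 2×8.6469×10^8 − 2.64792×10^8 = 1.464588×10^9 km.
In AU: r₂ = 1.464588×10^9 / 1.496×10^8 = 9.790 AU.

r₂ = 9.790 AU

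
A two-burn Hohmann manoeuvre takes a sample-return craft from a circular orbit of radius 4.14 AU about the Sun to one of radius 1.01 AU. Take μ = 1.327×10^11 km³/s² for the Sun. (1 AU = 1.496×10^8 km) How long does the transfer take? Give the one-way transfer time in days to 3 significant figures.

t = 755 days

In km: r₁ = 4.14 × 1.496×10^8 = 6.19344×10^8 km; r₂ = 1.01 × 1.496×10^8 = 1.51096×10^8 km.
Transfer-ellipse semi-major axis a_t = (r₁ + r₂)/2 = (6.19344×10^8 + 1.51096×10^8)/2 = 3.8522×10^8 km.
Half the transfer-orbit period gives t = π√(a_t³/μ) = 6.520×10^7 s.
Converting: 6.520×10^7 s ÷ 86400 s/day = 755 days.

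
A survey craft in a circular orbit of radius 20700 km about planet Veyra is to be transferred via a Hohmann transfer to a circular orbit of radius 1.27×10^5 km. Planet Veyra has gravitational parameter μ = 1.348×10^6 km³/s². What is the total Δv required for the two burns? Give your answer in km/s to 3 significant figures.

The Hohmann ellipse has a_t = (r₁ + r₂)/2 = 73850 km.
Circular speed at r₁: v₁ = √(μ/r₁) = √(1.348×10^6/20700) = 8.06974 km/s.
Transfer-orbit speed at r₁ (vis-viva equation): v_p = √[μ(2/r₁ − 1/a_t)] = 10.5825 km/s.
First burn Δv₁ = |v_p − v₁| = 2.513 km/s.
Circular speed at r₂: v₂ = √(μ/r₂) = 3.258 km/s.
Transfer-orbit speed at r₂: v_a = √[μ(2/r₂ − 1/a_t)] = 1.725 km/s.
Second burn Δv₂ = |v₂ − v_a| = 1.533 km/s.
Total Δv = Δv₁ + Δv₂ = 4.046 km/s.

Δv = 4.05 km/s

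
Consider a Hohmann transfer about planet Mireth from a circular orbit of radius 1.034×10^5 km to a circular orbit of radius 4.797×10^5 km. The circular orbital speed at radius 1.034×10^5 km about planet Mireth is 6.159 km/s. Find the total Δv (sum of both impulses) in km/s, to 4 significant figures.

Δv = 2.898 km/s

From the circular-orbit relation v² = μ/r at r = 1.034×10^5 km: μ = v²r = (6.159)² × 1.034×10^5 = 3.92230×10^6 km³/s².
Semi-major axis of the transfer orbit: a_t = (1.034×10^5 + 4.797×10^5)/2 = 2.9155×10^5 km.
At r₁ the circular-orbit speed is v₁ = √(μ/r₁) = 6.159 km/s.
Transfer-orbit speed at r₁ (vis-viva): v_p = √[μ(2/r₁ − 1/a_t)] = 7.900 km/s.
First burn Δv₁ = |v_p − v₁| = 1.741 km/s.
At r₂, v₂ = √(μ/r₂) = 2.8595 km/s.
Transfer-orbit speed at r₂: v_a = √[μ(2/r₂ − 1/a_t)] = 1.7029 km/s.
Second burn Δv₂ = |v₂ − v_a| = 1.157 km/s.
Total Δv = Δv₁ + Δv₂ = 2.898 km/s.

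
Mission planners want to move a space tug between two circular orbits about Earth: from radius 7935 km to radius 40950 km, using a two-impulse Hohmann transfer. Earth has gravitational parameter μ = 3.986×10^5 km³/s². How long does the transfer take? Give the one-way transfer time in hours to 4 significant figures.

The Hohmann ellipse has a_t = (r₁ + r₂)/2 = 24442.5 km.
Transfer time t = π√(a_t³/μ) = π√((24442.5)³ / 3.986×10^5) = 19015 s.
Converting: 19015 s ÷ 3600 s/hour = 5.282 hours.

t = 5.282 hours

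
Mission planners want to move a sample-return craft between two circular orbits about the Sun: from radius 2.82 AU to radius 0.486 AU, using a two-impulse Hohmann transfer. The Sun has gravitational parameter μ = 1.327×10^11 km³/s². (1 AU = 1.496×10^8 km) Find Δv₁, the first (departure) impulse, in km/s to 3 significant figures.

Δv₁ = 8.12 km/s

In km: r₁ = 2.82 × 1.496×10^8 = 4.21872×10^8 km; r₂ = 0.486 × 1.496×10^8 = 7.27056×10^7 km.
Semi-major axis of the transfer orbit: a_t = (4.21872×10^8 + 7.27056×10^7)/2 = 2.472888×10^8 km.
Circular speed at r = 4.21872×10^8 km: v_c = √(μ/r) = 17.736 km/s.
Transfer-orbit speed at the same r (vis-viva, a = a_t): v_t = √[μ(2/r − 1/a_t)] = 9.6167 km/s.
Δv₁ = |v_t − v_c| = |9.6167 − 17.736| = 8.119 km/s.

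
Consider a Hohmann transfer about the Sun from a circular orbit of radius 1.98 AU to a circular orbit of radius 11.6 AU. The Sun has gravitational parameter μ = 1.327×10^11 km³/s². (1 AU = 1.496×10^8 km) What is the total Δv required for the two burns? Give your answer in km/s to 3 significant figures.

In km: r₁ = 1.98 × 1.496×10^8 = 2.96208×10^8 km; r₂ = 11.6 × 1.496×10^8 = 1.73536×10^9 km.
Semi-major axis of the transfer orbit: a_t = (2.96208×10^8 + 1.73536×10^9)/2 = 1.015784×10^9 km.
Circular speed at r₁: v₁ = √(μ/r₁) = √(1.327×10^11/2.96208×10^8) = 21.166 km/s.
Transfer-orbit speed at r₁ (v² = μ(2/r − 1/a)): v_p = √[μ(2/r₁ − 1/a_t)] = 27.665 km/s.
First burn Δv₁ = |v_p − v₁| = 6.499 km/s.
At r₂, v₂ = √(μ/r₂) = 8.74461 km/s.
Transfer-orbit speed at r₂: v_a = √[μ(2/r₂ − 1/a_t)] = 4.72213 km/s.
Second burn Δv₂ = |v₂ − v_a| = 4.022 km/s.
Total Δv = Δv₁ + Δv₂ = 10.52 km/s.

Δv = 10.5 km/s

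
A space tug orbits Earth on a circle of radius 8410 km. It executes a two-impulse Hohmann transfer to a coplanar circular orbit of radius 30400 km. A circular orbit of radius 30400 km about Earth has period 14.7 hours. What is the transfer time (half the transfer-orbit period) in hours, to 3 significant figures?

From Kepler's third law T² = 4π²r³/μ at r = 30400 km, T = 14.7 hours = 14.7 × 3600 s = 52920 s: μ = 4π²r³/T² = 3.96042×10^5 km³/s².
The Hohmann ellipse has a_t = (r₁ + r₂)/2 = 19405 km.
Half the transfer-orbit period gives t = π√(a_t³/μ) = 13490 s.
Converting: 13490 s ÷ 3600 s/hour = 3.75 hours.

t = 3.75 hours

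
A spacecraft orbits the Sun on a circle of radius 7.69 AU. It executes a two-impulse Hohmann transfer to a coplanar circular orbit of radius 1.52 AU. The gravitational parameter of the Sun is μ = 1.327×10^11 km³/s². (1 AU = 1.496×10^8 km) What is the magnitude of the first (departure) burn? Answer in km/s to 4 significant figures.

In km: r₁ = 7.69 × 1.496×10^8 = 1.150424×10^9 km; r₂ = 1.52 × 1.496×10^8 = 2.27392×10^8 km.
Transfer-ellipse semi-major axis a_t = (r₁ + r₂)/2 = (1.150424×10^9 + 2.27392×10^8)/2 = 6.88908×10^8 km.
Circular speed at r = 1.150424×10^9 km: v_c = √(μ/r) = 10.74 km/s.
Transfer-orbit speed at the same r (vis-viva, a = a_t): v_t = √[μ(2/r − 1/a_t)] = 6.170 km/s.
Δv₁ = |v_t − v_c| = |6.170 − 10.74| = 4.570 km/s.

Δv₁ = 4.570 km/s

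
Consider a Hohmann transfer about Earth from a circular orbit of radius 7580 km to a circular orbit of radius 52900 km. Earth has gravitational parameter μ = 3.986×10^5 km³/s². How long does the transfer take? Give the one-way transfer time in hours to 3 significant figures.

t = 7.27 hours

The Hohmann ellipse has a_t = (r₁ + r₂)/2 = 30240 km.
Half the transfer-orbit period gives t = π√(a_t³/μ) = 26170 s.
Converting: 26170 s ÷ 3600 s/hour = 7.27 hours.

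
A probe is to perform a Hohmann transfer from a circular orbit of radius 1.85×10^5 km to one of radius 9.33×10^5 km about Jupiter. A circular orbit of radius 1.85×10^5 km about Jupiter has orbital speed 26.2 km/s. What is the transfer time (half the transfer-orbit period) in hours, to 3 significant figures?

t = 32.4 hours

From the circular-orbit relation v² = μ/r at r = 1.85×10^5 km: μ = v²r = (26.2)² × 1.85×10^5 = 1.26991×10^8 km³/s².
Semi-major axis of the transfer orbit: a_t = (1.850×10^5 + 9.330×10^5)/2 = 5.590×10^5 km.
Half the transfer-orbit period gives t = π√(a_t³/μ) = 1.165×10^5 s.
Converting: 1.165×10^5 s ÷ 3600 s/hour = 32.4 hours.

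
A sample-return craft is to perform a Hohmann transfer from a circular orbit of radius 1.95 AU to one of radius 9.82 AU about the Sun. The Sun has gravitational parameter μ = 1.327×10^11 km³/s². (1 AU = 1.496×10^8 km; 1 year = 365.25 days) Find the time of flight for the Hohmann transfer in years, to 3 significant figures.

t = 7.14 years

In km: r₁ = 1.95 × 1.496×10^8 = 2.9172×10^8 km; r₂ = 9.82 × 1.496×10^8 = 1.469072×10^9 km.
Transfer-ellipse semi-major axis a_t = (r₁ + r₂)/2 = (2.9172×10^8 + 1.469072×10^9)/2 = 8.80396×10^8 km.
Half the transfer-orbit period gives t = π√(a_t³/μ) = 2.253×10^8 s.
Converting: 2.253×10^8 s ÷ 3.15576×10^7 s/year (365.25 × 86400) = 7.14 years.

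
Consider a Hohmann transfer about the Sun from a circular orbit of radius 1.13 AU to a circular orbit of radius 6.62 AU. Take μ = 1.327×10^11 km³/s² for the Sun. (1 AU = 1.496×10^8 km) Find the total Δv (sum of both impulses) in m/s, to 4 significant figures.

Δv = 13930 m/s

In km: r₁ = 1.13 × 1.496×10^8 = 1.69048×10^8 km; r₂ = 6.62 × 1.496×10^8 = 9.90352×10^8 km.
Transfer-ellipse semi-major axis a_t = (r₁ + r₂)/2 = (1.69048×10^8 + 9.90352×10^8)/2 = 5.797×10^8 km.
Circular speed at r₁: v₁ = √(μ/r₁) = √(1.327×10^11/1.69048×10^8) = 28.0176 km/s.
On the transfer ellipse at r₁, vis-viva gives v_p = √[μ(2/r₁ − 1/a_t)] = 36.6204 km/s.
First burn Δv₁ = |v_p − v₁| = 8.603 km/s.
At r₂, v₂ = √(μ/r₂) = 11.576 km/s.
Transfer-orbit speed at r₂: v_a = √[μ(2/r₂ − 1/a_t)] = 6.2509 km/s.
Second burn Δv₂ = |v₂ − v_a| = 5.325 km/s.
Total Δv = Δv₁ + Δv₂ = 13.93 km/s.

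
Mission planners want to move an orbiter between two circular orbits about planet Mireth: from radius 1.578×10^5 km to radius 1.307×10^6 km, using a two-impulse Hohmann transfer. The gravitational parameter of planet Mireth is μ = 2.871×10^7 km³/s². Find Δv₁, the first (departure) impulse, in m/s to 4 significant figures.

Δv₁ = 4530 m/s

Semi-major axis of the transfer orbit: a_t = (1.578×10^5 + 1.307×10^6)/2 = 7.324×10^5 km.
On the circular orbit at r = 1.578×10^5 km, v_c = √(μ/r) = 13.49 km/s.
Transfer-orbit speed at the same r (vis-viva, a = a_t): v_t = √[μ(2/r − 1/a_t)] = 18.02 km/s.
Δv₁ = |v_t − v_c| = |18.02 − 13.49| = 4.530 km/s.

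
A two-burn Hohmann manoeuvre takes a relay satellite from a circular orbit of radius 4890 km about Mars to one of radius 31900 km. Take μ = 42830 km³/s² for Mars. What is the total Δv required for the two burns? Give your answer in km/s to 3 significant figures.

Δv = 1.50 km/s

The Hohmann ellipse has a_t = (r₁ + r₂)/2 = 18395 km.
Circular speed at r₁: v₁ = √(μ/r₁) = √(42830/4890) = 2.9595 km/s.
On the transfer ellipse at r₁, v² = μ(2/r − 1/a) gives v_p = √[μ(2/r₁ − 1/a_t)] = 3.8973 km/s.
First burn Δv₁ = |v_p − v₁| = 0.9378 km/s.
At r₂, v₂ = √(μ/r₂) = 1.1587 km/s.
Transfer-orbit speed at r₂: v_a = √[μ(2/r₂ − 1/a_t)] = 0.59742 km/s.
Second burn Δv₂ = |v₂ − v_a| = 0.5613 km/s.
Total Δv = Δv₁ + Δv₂ = 1.499 km/s.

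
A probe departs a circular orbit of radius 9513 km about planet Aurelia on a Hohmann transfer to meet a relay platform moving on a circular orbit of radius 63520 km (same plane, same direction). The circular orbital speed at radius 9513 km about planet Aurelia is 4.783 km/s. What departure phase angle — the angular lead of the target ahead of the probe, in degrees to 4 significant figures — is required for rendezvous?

φ = 101.5°

From the circular-orbit relation v² = μ/r at r = 9513 km: μ = v²r = (4.783)² × 9513 = 2.17630×10^5 km³/s².
The Hohmann ellipse has a_t = (r₁ + r₂)/2 = 36516.5 km.
The half-period of the transfer ellipse is t = π√(a_t³/μ) = 46992.1 s.
Target angular speed ω₂ = √(μ/r₂³) = 2.91403×10^-5 rad/s.
Angle swept by the target during transfer: ω₂·t = 1.3694 rad = 78.46°.
Arrival is 180° from departure on the ellipse, so φ = 180° − 78.46° = 101.5°.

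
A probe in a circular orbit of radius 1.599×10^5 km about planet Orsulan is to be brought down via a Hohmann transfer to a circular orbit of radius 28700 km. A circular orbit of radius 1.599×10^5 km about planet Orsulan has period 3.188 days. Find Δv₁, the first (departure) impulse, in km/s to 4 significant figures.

From Kepler's third law T² = 4π²r³/μ at r = 1.599×10^5 km, T = 3.188 days = 3.188 × 86400 s = 2.754432×10^5 s: μ = 4π²r³/T² = 2.12736×10^6 km³/s².
Transfer-ellipse semi-major axis a_t = (r₁ + r₂)/2 = (1.599×10^5 + 28700)/2 = 94300 km.
On the circular orbit at r = 1.599×10^5 km, v_c = √(μ/r) = 3.6475 km/s.
Transfer-orbit speed at the same r (vis-viva, a = a_t): v_t = √[μ(2/r − 1/a_t)] = 2.0122 km/s.
Δv₁ = |v_t − v_c| = |2.0122 − 3.6475| = 1.635 km/s.

Δv₁ = 1.635 km/s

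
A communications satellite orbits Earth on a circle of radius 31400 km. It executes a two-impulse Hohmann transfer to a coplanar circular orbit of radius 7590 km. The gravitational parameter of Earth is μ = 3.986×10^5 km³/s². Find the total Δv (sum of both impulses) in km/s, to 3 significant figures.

The Hohmann ellipse has a_t = (r₁ + r₂)/2 = 19495 km.
Circular speed at r₁: v₁ = √(μ/r₁) = √(3.986×10^5/31400) = 3.563 km/s.
On the transfer ellipse at r₁, vis-viva equation gives v_a = √[μ(2/r₁ − 1/a_t)] = 2.223 km/s.
First burn Δv₁ = |v_a − v₁| = 1.340 km/s.
Circular speed at r₂: v₂ = √(μ/r₂) = 7.247 km/s.
Transfer-orbit speed at r₂: v_p = √[μ(2/r₂ − 1/a_t)] = 9.197 km/s.
Second burn Δv₂ = |v₂ − v_p| = 1.950 km/s.
Total Δv = Δv₁ + Δv₂ = 3.290 km/s.

Δv = 3.29 km/s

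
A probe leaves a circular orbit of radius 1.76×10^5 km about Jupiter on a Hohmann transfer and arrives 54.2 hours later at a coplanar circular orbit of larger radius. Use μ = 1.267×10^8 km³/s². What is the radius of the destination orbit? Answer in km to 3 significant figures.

Transfer time t = 54.2 hours = 1.9512×10^5 s, and t = π√(a_t³/μ).
So a_t = (μ t²/π²)^(1/3) = (1.267×10^8 × (1.9512×10^5)² / π²)^(1/3) = 7.8770×10^5 km.
Since a_t = (r₁ + r₂)/2, r₂ = 2a_t − r₁ = 2×7.8770×10^5 − 1.760×10^5 = 1.3994×10^6 km.

r₂ = 1.40×10^6 km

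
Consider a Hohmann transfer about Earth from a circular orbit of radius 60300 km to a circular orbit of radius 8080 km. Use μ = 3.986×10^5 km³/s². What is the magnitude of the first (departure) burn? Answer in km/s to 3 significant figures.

Semi-major axis of the transfer orbit: a_t = (60300 + 8080)/2 = 34190 km.
Circular speed at r = 60300 km: v_c = √(μ/r) = 2.571 km/s.
Vis-viva on the transfer ellipse at r = 60300 km gives v_t = √[μ(2/r − 1/a_t)] = 1.250 km/s.
Δv₁ = |v_t − v_c| = |1.250 − 2.571| = 1.321 km/s.

Δv₁ = 1.32 km/s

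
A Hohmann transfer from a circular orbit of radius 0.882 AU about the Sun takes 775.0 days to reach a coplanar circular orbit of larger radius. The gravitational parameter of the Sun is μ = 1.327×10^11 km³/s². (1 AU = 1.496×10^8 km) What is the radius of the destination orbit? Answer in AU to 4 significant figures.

r₂ = 4.360 AU

In km: r₁ = 0.882 × 1.496×10^8 = 1.319472×10^8 km.
Transfer time t = 775.0 days = 6.696×10^7 s, and t = π√(a_t³/μ).
So a_t = (μ t²/π²)^(1/3) = (1.327×10^11 × (6.696×10^7)² / π²)^(1/3) = 3.9210×10^8 km.
Since a_t = (r₁ + r₂)/2, r₂ = 2a_t − r₁ = 2×3.9210×10^8 − 1.319472×10^8 = 6.522528×10^8 km.
In AU: r₂ = 6.522528×10^8 / 1.496×10^8 = 4.360 AU.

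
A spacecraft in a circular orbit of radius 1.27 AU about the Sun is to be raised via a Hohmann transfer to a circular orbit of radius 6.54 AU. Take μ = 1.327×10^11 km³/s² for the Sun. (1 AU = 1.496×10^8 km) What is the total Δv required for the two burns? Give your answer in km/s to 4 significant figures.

Δv = 12.78 km/s

In km: r₁ = 1.27 × 1.496×10^8 = 1.89992×10^8 km; r₂ = 6.54 × 1.496×10^8 = 9.78384×10^8 km.
Semi-major axis of the transfer orbit: a_t = (1.89992×10^8 + 9.78384×10^8)/2 = 5.84188×10^8 km.
Circular speed at r₁: v₁ = √(μ/r₁) = √(1.327×10^11/1.89992×10^8) = 26.4282 km/s.
On the transfer ellipse at r₁, v² = μ(2/r − 1/a) gives v_p = √[μ(2/r₁ − 1/a_t)] = 34.2016 km/s.
First burn Δv₁ = |v_p − v₁| = 7.773 km/s.
At r₂, v₂ = √(μ/r₂) = 11.6461 km/s.
Transfer-orbit speed at r₂: v_a = √[μ(2/r₂ − 1/a_t)] = 6.64159 km/s.
Second burn Δv₂ = |v₂ − v_a| = 5.005 km/s.
Total Δv = Δv₁ + Δv₂ = 12.78 km/s.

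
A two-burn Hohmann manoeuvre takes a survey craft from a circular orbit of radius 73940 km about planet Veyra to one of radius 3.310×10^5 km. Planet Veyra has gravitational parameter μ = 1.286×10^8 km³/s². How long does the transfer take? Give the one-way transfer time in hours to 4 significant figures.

Transfer-ellipse semi-major axis a_t = (r₁ + r₂)/2 = (73940 + 3.310×10^5)/2 = 2.0247×10^5 km.
Transfer time t = π√(a_t³/μ) = π√((2.0247×10^5)³ / 1.286×10^8) = 25240 s.
Converting: 25240 s ÷ 3600 s/hour = 7.011 hours.

t = 7.011 hours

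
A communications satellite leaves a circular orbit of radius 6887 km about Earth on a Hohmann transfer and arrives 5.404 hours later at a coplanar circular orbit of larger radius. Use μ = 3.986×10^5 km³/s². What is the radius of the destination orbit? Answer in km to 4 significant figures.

Transfer time t = 5.404 hours = 19454.4 s, and t = π√(a_t³/μ).
So a_t = (μ t²/π²)^(1/3) = (3.986×10^5 × (19454.4)² / π²)^(1/3) = 24817 km.
Since a_t = (r₁ + r₂)/2, r₂ = 2a_t − r₁ = 2×24817 − 6887 = 42747 km.

r₂ = 42750 km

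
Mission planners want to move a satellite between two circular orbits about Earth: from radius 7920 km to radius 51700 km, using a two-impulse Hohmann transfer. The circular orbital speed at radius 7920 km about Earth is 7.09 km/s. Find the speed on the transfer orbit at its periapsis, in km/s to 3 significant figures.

From the circular-orbit relation v² = μ/r at r = 7920 km: μ = v²r = (7.09)² × 7920 = 3.98123×10^5 km³/s².
The Hohmann ellipse has a_t = (r₁ + r₂)/2 = 29810 km.
At periapsis, r = 7920 km.
Vis-viva: v = √[μ(2/r − 1/a_t)] = √[3.98123×10^5 × (2/7920 − 1/29810)] = 9.337 km/s.

v = 9.34 km/s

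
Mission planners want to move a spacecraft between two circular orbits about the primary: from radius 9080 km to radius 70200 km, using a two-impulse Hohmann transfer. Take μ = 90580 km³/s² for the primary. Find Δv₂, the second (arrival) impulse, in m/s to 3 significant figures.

Δv₂ = 592 m/s

Semi-major axis of the transfer orbit: a_t = (9080 + 70200)/2 = 39640 km.
Circular speed at r = 70200 km: v_c = √(μ/r) = 1.136 km/s.
Vis-viva on the transfer ellipse at r = 70200 km gives v_t = √[μ(2/r − 1/a_t)] = 0.5437 km/s.
Δv₂ = |v_t − v_c| = |0.5437 − 1.136| = 0.5923 km/s.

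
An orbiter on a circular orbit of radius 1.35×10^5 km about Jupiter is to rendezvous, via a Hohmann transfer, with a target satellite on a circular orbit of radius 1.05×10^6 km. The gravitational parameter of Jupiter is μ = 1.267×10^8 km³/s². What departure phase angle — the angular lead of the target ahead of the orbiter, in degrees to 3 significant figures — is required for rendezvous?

Semi-major axis of the transfer orbit: a_t = (1.350×10^5 + 1.050×10^6)/2 = 5.925×10^5 km.
Transfer time t = π√(a_t³/μ) = 1.2729×10^5 s.
Target angular speed ω₂ = √(μ/r₂³) = 1.0462×10^-5 rad/s.
Angle swept by the target during transfer: ω₂·t = 1.3317 rad = 76.30°.
The orbiter traverses 180° on the transfer ellipse, so the target must lead by 180° − 76.30° = 104°.

φ = 104°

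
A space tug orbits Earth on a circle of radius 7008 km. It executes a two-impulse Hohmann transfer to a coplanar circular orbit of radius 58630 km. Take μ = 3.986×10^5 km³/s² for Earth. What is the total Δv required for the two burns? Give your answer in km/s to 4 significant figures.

The Hohmann ellipse has a_t = (r₁ + r₂)/2 = 32819 km.
At r₁ the circular-orbit speed is v₁ = √(μ/r₁) = 7.542 km/s.
On the transfer ellipse at r₁, vis-viva equation gives v_p = √[μ(2/r₁ − 1/a_t)] = 10.08 km/s.
First burn Δv₁ = |v_p − v₁| = 2.538 km/s.
Circular speed at r₂: v₂ = √(μ/r₂) = 2.60741 km/s.
Transfer-orbit speed at r₂: v_a = √[μ(2/r₂ − 1/a_t)] = 1.20488 km/s.
Second burn Δv₂ = |v₂ − v_a| = 1.403 km/s.
Δv = Δv₁ + Δv₂ = 2.538 + 1.403 = 3.941 km/s.

Δv = 3.941 km/s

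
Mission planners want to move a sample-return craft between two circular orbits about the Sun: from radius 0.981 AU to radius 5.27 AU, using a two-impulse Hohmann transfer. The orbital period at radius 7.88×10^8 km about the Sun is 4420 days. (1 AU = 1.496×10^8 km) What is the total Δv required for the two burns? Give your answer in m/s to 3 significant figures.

From Kepler's third law T² = 4π²r³/μ at r = 7.88×10^8 km, T = 4420 days = 4420 × 86400 s = 3.81888×10^8 s: μ = 4π²r³/T² = 1.32454×10^11 km³/s².
In km: r₁ = 0.981 × 1.496×10^8 = 1.467576×10^8 km; r₂ = 5.27 × 1.496×10^8 = 7.88392×10^8 km.
The Hohmann ellipse has a_t = (r₁ + r₂)/2 = 4.675748×10^8 km.
Circular speed at r₁: v₁ = √(μ/r₁) = √(1.32454×10^11/1.467576×10^8) = 30.042 km/s.
Transfer-orbit speed at r₁ (vis-viva): v_p = √[μ(2/r₁ − 1/a_t)] = 39.010 km/s.
First burn Δv₁ = |v_p − v₁| = 8.968 km/s.
At r₂, v₂ = √(μ/r₂) = 12.962 km/s.
Transfer-orbit speed at r₂: v_a = √[μ(2/r₂ − 1/a_t)] = 7.2617 km/s.
Second burn Δv₂ = |v₂ − v_a| = 5.700 km/s.
Δv = Δv₁ + Δv₂ = 8.968 + 5.700 = 14.67 km/s.

Δv = 14700 m/s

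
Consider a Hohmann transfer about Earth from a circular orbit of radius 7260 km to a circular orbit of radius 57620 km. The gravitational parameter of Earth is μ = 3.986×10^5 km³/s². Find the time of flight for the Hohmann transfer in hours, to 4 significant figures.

Semi-major axis of the transfer orbit: a_t = (7260 + 57620)/2 = 32440 km.
Half the transfer-orbit period gives t = π√(a_t³/μ) = 29074 s.
Converting: 29074 s ÷ 3600 s/hour = 8.076 hours.

t = 8.076 hours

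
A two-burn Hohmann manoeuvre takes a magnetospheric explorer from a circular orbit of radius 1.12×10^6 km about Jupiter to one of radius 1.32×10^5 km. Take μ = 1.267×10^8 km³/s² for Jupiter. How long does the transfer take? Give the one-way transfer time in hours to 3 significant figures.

t = 38.4 hours

Semi-major axis of the transfer orbit: a_t = (1.120×10^6 + 1.320×10^5)/2 = 6.260×10^5 km.
Transfer time t = π√(a_t³/μ) = π√((6.260×10^5)³ / 1.267×10^8) = 1.382×10^5 s.
Converting: 1.382×10^5 s ÷ 3600 s/hour = 38.4 hours.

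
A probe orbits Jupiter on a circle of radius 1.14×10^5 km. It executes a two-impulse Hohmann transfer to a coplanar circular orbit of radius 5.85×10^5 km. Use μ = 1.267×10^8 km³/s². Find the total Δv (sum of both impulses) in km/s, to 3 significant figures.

Δv = 16.1 km/s

Transfer-ellipse semi-major axis a_t = (r₁ + r₂)/2 = (1.140×10^5 + 5.850×10^5)/2 = 3.495×10^5 km.
At r₁ the circular-orbit speed is v₁ = √(μ/r₁) = 33.3377 km/s.
Transfer-orbit speed at r₁ (v² = μ(2/r − 1/a)): v_p = √[μ(2/r₁ − 1/a_t)] = 43.1311 km/s.
First burn Δv₁ = |v_p − v₁| = 9.7934 km/s.
At r₂, v₂ = √(μ/r₂) = 14.7167 km/s.
Transfer-orbit speed at r₂: v_a = √[μ(2/r₂ − 1/a_t)] = 8.40503 km/s.
Second burn Δv₂ = |v₂ − v_a| = 6.3117 km/s.
Total Δv = Δv₁ + Δv₂ = 16.11 km/s.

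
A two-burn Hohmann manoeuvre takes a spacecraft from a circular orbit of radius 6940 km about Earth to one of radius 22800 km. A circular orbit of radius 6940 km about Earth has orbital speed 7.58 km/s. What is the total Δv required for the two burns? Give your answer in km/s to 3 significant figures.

Δv = 3.13 km/s

From the circular-orbit relation v² = μ/r at r = 6940 km: μ = v²r = (7.58)² × 6940 = 3.98747×10^5 km³/s².
Semi-major axis of the transfer orbit: a_t = (6940 + 22800)/2 = 14870 km.
Circular speed at r₁: v₁ = √(μ/r₁) = √(3.98747×10^5/6940) = 7.580 km/s.
Transfer-orbit speed at r₁ (vis-viva): v_p = √[μ(2/r₁ − 1/a_t)] = 9.386 km/s.
First burn Δv₁ = |v_p − v₁| = 1.806 km/s.
At r₂, v₂ = √(μ/r₂) = 4.182 km/s.
Transfer-orbit speed at r₂: v_a = √[μ(2/r₂ − 1/a_t)] = 2.857 km/s.
Second burn Δv₂ = |v₂ − v_a| = 1.325 km/s.
Total Δv = Δv₁ + Δv₂ = 3.131 km/s.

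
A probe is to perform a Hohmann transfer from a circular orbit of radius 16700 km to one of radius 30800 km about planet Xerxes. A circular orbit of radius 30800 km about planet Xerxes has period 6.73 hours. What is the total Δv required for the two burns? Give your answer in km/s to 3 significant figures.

Δv = 2.80 km/s

From Kepler's third law T² = 4π²r³/μ at r = 30800 km, T = 6.73 hours = 6.73 × 3600 s = 24228 s: μ = 4π²r³/T² = 1.96506×10^6 km³/s².
Semi-major axis of the transfer orbit: a_t = (16700 + 30800)/2 = 23750 km.
At r₁ the circular-orbit speed is v₁ = √(μ/r₁) = 10.8475 km/s.
On the transfer ellipse at r₁, vis-viva equation gives v_p = √[μ(2/r₁ − 1/a_t)] = 12.3530 km/s.
First burn Δv₁ = |v_p − v₁| = 1.5055 km/s.
Circular speed at r₂: v₂ = √(μ/r₂) = 7.9875 km/s.
Transfer-orbit speed at r₂: v_a = √[μ(2/r₂ − 1/a_t)] = 6.6979 km/s.
Second burn Δv₂ = |v₂ − v_a| = 1.2896 km/s.
Δv = Δv₁ + Δv₂ = 1.5055 + 1.2896 = 2.795 km/s.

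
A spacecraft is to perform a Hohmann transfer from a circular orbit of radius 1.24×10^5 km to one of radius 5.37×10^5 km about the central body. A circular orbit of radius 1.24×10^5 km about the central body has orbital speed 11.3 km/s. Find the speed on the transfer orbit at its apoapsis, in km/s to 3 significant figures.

v = 3.33 km/s

From the circular-orbit relation v² = μ/r at r = 1.24×10^5 km: μ = v²r = (11.3)² × 1.24×10^5 = 1.58336×10^7 km³/s².
Semi-major axis of the transfer orbit: a_t = (1.240×10^5 + 5.370×10^5)/2 = 3.305×10^5 km.
The apoapsis of the transfer ellipse is at r = 5.370×10^5 km.
Applying v² = μ(2/r − 1/a_t): v = 3.326 km/s.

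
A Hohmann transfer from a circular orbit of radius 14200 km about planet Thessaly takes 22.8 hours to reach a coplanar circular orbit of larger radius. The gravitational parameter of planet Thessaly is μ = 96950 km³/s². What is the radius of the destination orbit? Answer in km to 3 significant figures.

r₂ = 66700 km

Transfer time t = 22.8 hours = 82080 s, and t = π√(a_t³/μ).
So a_t = (μ t²/π²)^(1/3) = (96950 × (82080)² / π²)^(1/3) = 40449 km.
Since a_t = (r₁ + r₂)/2, r₂ = 2a_t − r₁ = 2×40449 − 14200 = 66698 km.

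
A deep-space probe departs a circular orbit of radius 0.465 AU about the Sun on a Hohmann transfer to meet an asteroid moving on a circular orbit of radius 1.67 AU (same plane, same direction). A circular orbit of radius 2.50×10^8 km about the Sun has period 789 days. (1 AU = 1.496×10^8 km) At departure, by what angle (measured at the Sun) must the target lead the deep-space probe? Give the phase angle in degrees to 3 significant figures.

φ = 88.0°

From Kepler's third law T² = 4π²r³/μ at r = 2.50×10^8 km, T = 789 days = 789 × 86400 s = 6.81696×10^7 s: μ = 4π²r³/T² = 1.32739×10^11 km³/s².
In km: r₁ = 0.465 × 1.496×10^8 = 6.9564×10^7 km; r₂ = 1.67 × 1.496×10^8 = 2.49832×10^8 km.
Semi-major axis of the transfer orbit: a_t = (6.9564×10^7 + 2.49832×10^8)/2 = 1.59698×10^8 km.
Transfer time t = π√(a_t³/μ) = 1.7402×10^7 s.
The target's mean motion on its circular orbit is ω₂ = √(μ/r₂³) = 9.2263×10^-8 rad/s.
Angle swept by the target during transfer: ω₂·t = 1.6056 rad = 91.99°.
Arrival is 180° from departure on the ellipse, so φ = 180° − 91.99° = 88.0°.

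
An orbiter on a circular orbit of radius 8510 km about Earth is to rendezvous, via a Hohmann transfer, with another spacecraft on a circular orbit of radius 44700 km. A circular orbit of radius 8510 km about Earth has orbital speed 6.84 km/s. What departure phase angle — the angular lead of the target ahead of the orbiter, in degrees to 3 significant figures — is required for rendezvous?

φ = 97.3°

From the circular-orbit relation v² = μ/r at r = 8510 km: μ = v²r = (6.84)² × 8510 = 3.98145×10^5 km³/s².
Semi-major axis of the transfer orbit: a_t = (8510 + 44700)/2 = 26605 km.
Transfer time t = π√(a_t³/μ) = 21606.0 s.
The target's mean motion on its circular orbit is ω₂ = √(μ/r₂³) = 6.67667×10^-5 rad/s.
Angle swept by the target during transfer: ω₂·t = 1.44256 rad = 82.653°.
Arrival is 180° from departure on the ellipse, so φ = 180° − 82.653° = 97.3°.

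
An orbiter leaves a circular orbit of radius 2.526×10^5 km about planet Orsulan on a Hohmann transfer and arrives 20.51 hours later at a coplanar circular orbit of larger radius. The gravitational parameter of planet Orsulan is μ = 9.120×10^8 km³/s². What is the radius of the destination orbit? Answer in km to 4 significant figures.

Transfer time t = 20.51 hours = 73836 s, and t = π√(a_t³/μ).
So a_t = (μ t²/π²)^(1/3) = (9.120×10^8 × (73836)² / π²)^(1/3) = 7.9569×10^5 km.
Since a_t = (r₁ + r₂)/2, r₂ = 2a_t − r₁ = 2×7.9569×10^5 − 2.526×10^5 = 1.33878×10^6 km.

r₂ = 1.339×10^6 km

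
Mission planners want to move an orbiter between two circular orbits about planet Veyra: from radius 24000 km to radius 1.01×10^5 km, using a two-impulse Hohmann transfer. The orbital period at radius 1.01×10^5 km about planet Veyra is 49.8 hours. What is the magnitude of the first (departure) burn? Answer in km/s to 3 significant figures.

Δv₁ = 1.97 km/s

From Kepler's third law T² = 4π²r³/μ at r = 1.01×10^5 km, T = 49.8 hours = 49.8 × 3600 s = 1.7928×10^5 s: μ = 4π²r³/T² = 1.26549×10^6 km³/s².
The Hohmann ellipse has a_t = (r₁ + r₂)/2 = 62500 km.
On the circular orbit at r = 24000 km, v_c = √(μ/r) = 7.2615 km/s.
Vis-viva on the transfer ellipse at r = 24000 km gives v_t = √[μ(2/r − 1/a_t)] = 9.2309 km/s.
Δv₁ = |v_t − v_c| = |9.2309 − 7.2615| = 1.969 km/s.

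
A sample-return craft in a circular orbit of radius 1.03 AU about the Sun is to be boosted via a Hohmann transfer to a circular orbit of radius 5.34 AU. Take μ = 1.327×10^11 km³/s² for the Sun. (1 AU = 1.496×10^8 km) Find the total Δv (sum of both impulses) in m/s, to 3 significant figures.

Δv = 14200 m/s

In km: r₁ = 1.03 × 1.496×10^8 = 1.54088×10^8 km; r₂ = 5.34 × 1.496×10^8 = 7.98864×10^8 km.
The Hohmann ellipse has a_t = (r₁ + r₂)/2 = 4.76476×10^8 km.
At r₁ the circular-orbit speed is v₁ = √(μ/r₁) = 29.3461 km/s.
Transfer-orbit speed at r₁ (vis-viva equation): v_p = √[μ(2/r₁ − 1/a_t)] = 37.9985 km/s.
First burn Δv₁ = |v_p − v₁| = 8.652 km/s.
At r₂, v₂ = √(μ/r₂) = 12.888 km/s.
Transfer-orbit speed at r₂: v_a = √[μ(2/r₂ − 1/a_t)] = 7.3293 km/s.
Second burn Δv₂ = |v₂ − v_a| = 5.559 km/s.
Δv = Δv₁ + Δv₂ = 8.652 + 5.559 = 14.21 km/s.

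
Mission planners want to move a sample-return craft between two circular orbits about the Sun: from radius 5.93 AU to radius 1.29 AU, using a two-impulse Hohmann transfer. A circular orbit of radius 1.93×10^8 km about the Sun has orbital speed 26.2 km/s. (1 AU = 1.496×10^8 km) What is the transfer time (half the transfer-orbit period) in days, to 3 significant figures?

From the circular-orbit relation v² = μ/r at r = 1.93×10^8 km: μ = v²r = (26.2)² × 1.93×10^8 = 1.32483×10^11 km³/s².
In km: r₁ = 5.93 × 1.496×10^8 = 8.87128×10^8 km; r₂ = 1.29 × 1.496×10^8 = 1.92984×10^8 km.
Transfer-ellipse semi-major axis a_t = (r₁ + r₂)/2 = (8.87128×10^8 + 1.92984×10^8)/2 = 5.40056×10^8 km.
Half the transfer-orbit period gives t = π√(a_t³/μ) = 1.083×10^8 s.
Converting: 1.083×10^8 s ÷ 86400 s/day = 1250 days.

t = 1250 days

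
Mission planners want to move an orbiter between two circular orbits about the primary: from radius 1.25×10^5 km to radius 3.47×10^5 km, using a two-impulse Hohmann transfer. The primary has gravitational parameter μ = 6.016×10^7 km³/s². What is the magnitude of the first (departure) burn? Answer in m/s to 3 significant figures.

Semi-major axis of the transfer orbit: a_t = (1.250×10^5 + 3.470×10^5)/2 = 2.360×10^5 km.
On the circular orbit at r = 1.250×10^5 km, v_c = √(μ/r) = 21.938095 km/s.
Transfer-orbit speed at the same r (vis-viva, a = a_t): v_t = √[μ(2/r − 1/a_t)] = 26.601593 km/s.
Δv₁ = |v_t − v_c| = |26.601593 − 21.938095| = 4.663 km/s.

Δv₁ = 4660 m/s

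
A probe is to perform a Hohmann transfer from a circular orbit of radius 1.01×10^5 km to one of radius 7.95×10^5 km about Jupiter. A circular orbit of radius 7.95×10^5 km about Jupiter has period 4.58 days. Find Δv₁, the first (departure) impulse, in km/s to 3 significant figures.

Δv₁ = 11.8 km/s

From Kepler's third law T² = 4π²r³/μ at r = 7.95×10^5 km, T = 4.58 days = 4.58 × 86400 s = 3.95712×10^5 s: μ = 4π²r³/T² = 1.26678×10^8 km³/s².
The Hohmann ellipse has a_t = (r₁ + r₂)/2 = 4.480×10^5 km.
On the circular orbit at r = 1.010×10^5 km, v_c = √(μ/r) = 35.42 km/s.
Transfer-orbit speed at the same r (vis-viva, a = a_t): v_t = √[μ(2/r − 1/a_t)] = 47.18 km/s.
Δv₁ = |v_t − v_c| = |47.18 − 35.42| = 11.76 km/s.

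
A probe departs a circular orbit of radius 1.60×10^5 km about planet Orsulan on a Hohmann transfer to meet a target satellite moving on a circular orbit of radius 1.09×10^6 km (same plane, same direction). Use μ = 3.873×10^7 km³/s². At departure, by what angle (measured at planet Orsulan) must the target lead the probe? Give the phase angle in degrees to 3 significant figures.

Transfer-ellipse semi-major axis a_t = (r₁ + r₂)/2 = (1.600×10^5 + 1.090×10^6)/2 = 6.250×10^5 km.
Transfer time t = π√(a_t³/μ) = 2.494×10^5 s.
Target angular speed ω₂ = √(μ/r₂³) = 5.469×10^-6 rad/s.
Angle swept by the target during transfer: ω₂·t = 1.364 rad = 78.15°.
The probe traverses 180° on the transfer ellipse, so the target must lead by 180° − 78.15° = 102°.

φ = 102°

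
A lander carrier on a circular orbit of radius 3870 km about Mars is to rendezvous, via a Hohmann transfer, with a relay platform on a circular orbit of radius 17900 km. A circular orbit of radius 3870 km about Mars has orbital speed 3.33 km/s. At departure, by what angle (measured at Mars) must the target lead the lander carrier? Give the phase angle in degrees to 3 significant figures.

φ = 94.6°

From the circular-orbit relation v² = μ/r at r = 3870 km: μ = v²r = (3.33)² × 3870 = 42914.0 km³/s².
Transfer-ellipse semi-major axis a_t = (r₁ + r₂)/2 = (3870 + 17900)/2 = 10885 km.
Transfer time t = π√(a_t³/μ) = 17222.4 s.
The target's mean motion on its circular orbit is ω₂ = √(μ/r₂³) = 8.65008×10^-5 rad/s.
Angle swept by the target during transfer: ω₂·t = 1.48975 rad = 85.36°.
The lander carrier traverses 180° on the transfer ellipse, so the target must lead by 180° − 85.36° = 94.6°.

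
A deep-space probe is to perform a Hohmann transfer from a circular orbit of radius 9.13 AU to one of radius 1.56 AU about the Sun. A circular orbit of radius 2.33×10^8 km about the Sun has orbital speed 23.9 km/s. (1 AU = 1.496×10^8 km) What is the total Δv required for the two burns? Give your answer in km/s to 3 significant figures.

Δv = 11.9 km/s

From the circular-orbit relation v² = μ/r at r = 2.33×10^8 km: μ = v²r = (23.9)² × 2.33×10^8 = 1.33092×10^11 km³/s².
In km: r₁ = 9.13 × 1.496×10^8 = 1.365848×10^9 km; r₂ = 1.56 × 1.496×10^8 = 2.33376×10^8 km.
Transfer-ellipse semi-major axis a_t = (r₁ + r₂)/2 = (1.365848×10^9 + 2.33376×10^8)/2 = 7.99612×10^8 km.
Circular speed at r₁: v₁ = √(μ/r₁) = √(1.33092×10^11/1.365848×10^9) = 9.871 km/s.
Transfer-orbit speed at r₁ (vis-viva equation): v_a = √[μ(2/r₁ − 1/a_t)] = 5.333 km/s.
First burn Δv₁ = |v_a − v₁| = 4.538 km/s.
At r₂, v₂ = √(μ/r₂) = 23.88 km/s.
Transfer-orbit speed at r₂: v_p = √[μ(2/r₂ − 1/a_t)] = 31.21 km/s.
Second burn Δv₂ = |v₂ − v_p| = 7.330 km/s.
Δv = Δv₁ + Δv₂ = 4.538 + 7.330 = 11.87 km/s.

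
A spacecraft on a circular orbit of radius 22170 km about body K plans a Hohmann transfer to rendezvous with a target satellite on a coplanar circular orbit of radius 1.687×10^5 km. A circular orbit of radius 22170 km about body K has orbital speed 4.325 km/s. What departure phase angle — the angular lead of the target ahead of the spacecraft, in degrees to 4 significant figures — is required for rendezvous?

From the circular-orbit relation v² = μ/r at r = 22170 km: μ = v²r = (4.325)² × 22170 = 4.14704×10^5 km³/s².
Semi-major axis of the transfer orbit: a_t = (22170 + 1.687×10^5)/2 = 95435 km.
Transfer time t = π√(a_t³/μ) = 1.4383×10^5 s.
Target angular speed ω₂ = √(μ/r₂³) = 9.2939×10^-6 rad/s.
Angle swept by the target during transfer: ω₂·t = 1.3367 rad = 76.59°.
Arrival is 180° from departure on the ellipse, so φ = 180° − 76.59° = 103.4°.

φ = 103.4°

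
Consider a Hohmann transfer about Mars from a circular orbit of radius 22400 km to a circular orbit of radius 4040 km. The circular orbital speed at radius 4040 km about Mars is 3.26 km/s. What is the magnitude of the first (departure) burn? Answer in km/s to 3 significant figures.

From the circular-orbit relation v² = μ/r at r = 4040 km: μ = v²r = (3.26)² × 4040 = 42935.5 km³/s².
The Hohmann ellipse has a_t = (r₁ + r₂)/2 = 13220 km.
Circular speed at r = 22400 km: v_c = √(μ/r) = 1.38447 km/s.
Transfer-orbit speed at the same r (vis-viva, a = a_t): v_t = √[μ(2/r − 1/a_t)] = 0.765348 km/s.
Δv₁ = |v_t − v_c| = |0.765348 − 1.38447| = 0.6191 km/s.

Δv₁ = 0.619 km/s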